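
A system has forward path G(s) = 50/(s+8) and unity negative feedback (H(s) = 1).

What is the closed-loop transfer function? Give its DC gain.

T(s) = G/(1+GH) = [50/(s+8)] / [1 + 50/(s+8)] = 50/(s+8+50) = 50/(s+58). DC gain = 50/58 = 0.8621.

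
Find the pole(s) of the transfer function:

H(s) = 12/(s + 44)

Pole is where denominator = 0: s + 44 = 0, so s = -44.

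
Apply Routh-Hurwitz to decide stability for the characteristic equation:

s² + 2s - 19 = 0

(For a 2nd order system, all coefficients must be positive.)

Coefficients: 1, 2, -19. c=-19 not positive, so system is unstable.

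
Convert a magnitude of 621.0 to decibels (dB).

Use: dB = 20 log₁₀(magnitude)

dB = 20 log₁₀(621.0) = 55.9 dB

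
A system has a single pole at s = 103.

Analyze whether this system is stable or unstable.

Pole at s = 103 is in the right half-plane. Unstable.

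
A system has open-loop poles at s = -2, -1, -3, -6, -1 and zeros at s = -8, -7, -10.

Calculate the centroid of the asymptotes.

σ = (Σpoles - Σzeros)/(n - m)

σ = (Σpoles - Σzeros)/(n - m) = (-13 - (-25))/(5 - 3) = 12/2 = 6.0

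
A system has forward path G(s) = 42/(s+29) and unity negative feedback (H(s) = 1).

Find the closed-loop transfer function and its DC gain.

T(s) = G/(1+GH) = [42/(s+29)] / [1 + 42/(s+29)] = 42/(s+29+42) = 42/(s+71). DC gain = 42/71 = 0.5915.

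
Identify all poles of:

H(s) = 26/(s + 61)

Pole is where denominator = 0: s + 61 = 0, so s = -61.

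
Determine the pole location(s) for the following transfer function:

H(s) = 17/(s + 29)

Pole is where denominator = 0: s + 29 = 0, so s = -29.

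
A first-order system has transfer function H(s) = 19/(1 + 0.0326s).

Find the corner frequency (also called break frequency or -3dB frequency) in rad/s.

Corner frequency = 1/τ = 1/0.0326 = 30.675 rad/s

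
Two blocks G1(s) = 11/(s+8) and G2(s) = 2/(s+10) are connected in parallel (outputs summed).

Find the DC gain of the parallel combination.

Parallel: G_eq = G1 + G2. DC gain = G1(0) + G2(0) = 11/8 + 2/10 = 1.375 + 0.2 = 1.575.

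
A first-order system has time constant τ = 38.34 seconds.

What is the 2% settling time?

For first-order system, 2% settling time ≈ 4τ = 4 × 38.34 = 153.36 s.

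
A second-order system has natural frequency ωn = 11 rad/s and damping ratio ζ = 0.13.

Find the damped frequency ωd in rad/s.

ωd = ωn√(1 - ζ²) = 11√(1 - 0.13²) = 10.91 rad/s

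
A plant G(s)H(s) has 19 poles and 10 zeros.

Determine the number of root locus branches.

Root locus has n branches where n = number of poles = 19.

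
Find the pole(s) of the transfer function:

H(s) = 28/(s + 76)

Pole is where denominator = 0: s + 76 = 0, so s = -76.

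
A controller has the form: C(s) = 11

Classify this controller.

This is a Proportional (P) controller.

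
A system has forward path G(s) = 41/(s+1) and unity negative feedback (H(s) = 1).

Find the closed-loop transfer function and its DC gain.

T(s) = G/(1+GH) = [41/(s+1)] / [1 + 41/(s+1)] = 41/(s+1+41) = 41/(s+42). DC gain = 41/42 = 0.9762.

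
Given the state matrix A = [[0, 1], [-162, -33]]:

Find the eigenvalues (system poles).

det(A - λI) = λ² - (-33)λ + 162 = (λ - (-6))(λ - (-27)). Eigenvalues: -6, -27.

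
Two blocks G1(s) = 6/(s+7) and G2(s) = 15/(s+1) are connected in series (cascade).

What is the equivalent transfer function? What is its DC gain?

Series: multiply transfer functions. G_eq = 6/(s+7) × 15/(s+1) = 90/((s+7)(s+1)). DC gain = 90/(7×1) = 12.8571.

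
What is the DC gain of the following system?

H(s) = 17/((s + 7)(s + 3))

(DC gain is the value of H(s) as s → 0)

DC gain = H(0) = 17/(7 × 3) = 17/21 = 0.8095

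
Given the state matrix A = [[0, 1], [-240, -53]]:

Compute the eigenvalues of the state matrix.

det(A - λI) = λ² - (-53)λ + 240 = (λ - (-5))(λ - (-48)). Eigenvalues: -5, -48.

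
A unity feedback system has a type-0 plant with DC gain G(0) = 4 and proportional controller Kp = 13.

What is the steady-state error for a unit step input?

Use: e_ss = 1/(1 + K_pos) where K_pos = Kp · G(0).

K_pos = Kp · G(0) = 13 × 4 = 52. e_ss = 1/(1 + 52) = 0.0189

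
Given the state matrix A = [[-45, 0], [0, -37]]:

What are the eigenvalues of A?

For diagonal matrix, eigenvalues are diagonal entries: λ₁ = -45, λ₂ = -37.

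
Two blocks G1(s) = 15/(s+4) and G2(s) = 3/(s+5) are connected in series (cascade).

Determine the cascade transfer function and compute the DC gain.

Series: multiply transfer functions. G_eq = 15/(s+4) × 3/(s+5) = 45/((s+4)(s+5)). DC gain = 45/(4×5) = 2.25.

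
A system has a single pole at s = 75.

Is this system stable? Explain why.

Pole at s = 75 is in the right half-plane. Unstable.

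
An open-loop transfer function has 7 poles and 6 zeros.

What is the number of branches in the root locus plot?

Root locus has n branches where n = number of poles = 7.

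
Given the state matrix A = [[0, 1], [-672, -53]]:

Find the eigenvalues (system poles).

det(A - λI) = λ² - (-53)λ + 672 = (λ - (-21))(λ - (-32)). Eigenvalues: -21, -32.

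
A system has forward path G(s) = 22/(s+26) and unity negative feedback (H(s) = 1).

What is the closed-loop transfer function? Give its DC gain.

T(s) = G/(1+GH) = [22/(s+26)] / [1 + 22/(s+26)] = 22/(s+26+22) = 22/(s+48). DC gain = 22/48 = 0.4583.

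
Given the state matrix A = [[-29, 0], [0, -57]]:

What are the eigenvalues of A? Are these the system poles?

For diagonal matrix, eigenvalues are diagonal entries: λ₁ = -29, λ₂ = -57. Eigenvalues of A = system poles.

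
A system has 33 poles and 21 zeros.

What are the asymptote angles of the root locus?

n - m = 33 - 21 = 12. Angles: θk = (2k + 1)·180°/12 = 15°, 45°, 75°, 105°, 135°, 165°, 195°, 225°, 255°, 285°, 315°, 345°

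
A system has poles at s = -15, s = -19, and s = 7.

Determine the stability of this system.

Pole(s) at s = 7 are not in the left half-plane. System is unstable.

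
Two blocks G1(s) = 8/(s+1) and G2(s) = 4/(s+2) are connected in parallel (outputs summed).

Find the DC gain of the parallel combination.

Parallel: G_eq = G1 + G2. DC gain = G1(0) + G2(0) = 8/1 + 4/2 = 8 + 2 = 10.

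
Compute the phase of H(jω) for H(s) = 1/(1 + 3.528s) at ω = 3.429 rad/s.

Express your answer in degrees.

Phase = -arctan(ωτ) = -arctan(3.429 × 3.528) = -85.3°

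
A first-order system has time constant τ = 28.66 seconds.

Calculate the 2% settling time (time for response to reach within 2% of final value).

For first-order system, 2% settling time ≈ 4τ = 4 × 28.66 = 114.64 s.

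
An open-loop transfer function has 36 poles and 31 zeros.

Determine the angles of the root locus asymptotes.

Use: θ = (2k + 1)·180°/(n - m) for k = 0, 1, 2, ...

n - m = 36 - 31 = 5. Angles: θk = (2k + 1)·180°/5 = 36°, 108°, 180°, 252°, 324°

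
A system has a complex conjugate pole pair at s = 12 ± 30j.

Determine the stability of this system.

Real part of poles is 12 (> 0, right half-plane). Unstable.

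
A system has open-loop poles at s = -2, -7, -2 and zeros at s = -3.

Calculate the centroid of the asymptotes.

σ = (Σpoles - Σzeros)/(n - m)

σ = (Σpoles - Σzeros)/(n - m) = (-11 - (-3))/(3 - 1) = -8/2 = -4.0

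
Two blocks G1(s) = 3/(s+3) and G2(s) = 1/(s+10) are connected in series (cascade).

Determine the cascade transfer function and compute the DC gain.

Series: multiply transfer functions. G_eq = 3/(s+3) × 1/(s+10) = 3/((s+3)(s+10)). DC gain = 3/(3×10) = 0.1.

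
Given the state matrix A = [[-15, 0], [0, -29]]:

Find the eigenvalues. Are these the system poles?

For diagonal matrix, eigenvalues are diagonal entries: λ₁ = -15, λ₂ = -29. Eigenvalues of A = system poles.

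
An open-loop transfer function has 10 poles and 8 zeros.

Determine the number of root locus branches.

Root locus has n branches where n = number of poles = 10.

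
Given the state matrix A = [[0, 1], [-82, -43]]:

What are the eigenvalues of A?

det(A - λI) = λ² - (-43)λ + 82 = (λ - (-41))(λ - (-2)). Eigenvalues: -41, -2.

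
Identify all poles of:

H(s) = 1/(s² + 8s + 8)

Discriminant = 8² - 4×1×8 = 64 - 32 = 32 > 0, so two distinct real poles. Using quadratic formula: s = (-8 ± √32)/(2×1) = (-8 ± √32)/2, with √32 ≈ 5.6569. s₁ ≈ -1.1716, s₂ ≈ -6.8284. Poles: s₁ = -1.1716, s₂ = -6.8284.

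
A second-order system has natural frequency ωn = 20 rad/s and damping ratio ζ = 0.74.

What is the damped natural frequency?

ωd = ωn√(1 - ζ²) = 20√(1 - 0.74²) = 13.45 rad/s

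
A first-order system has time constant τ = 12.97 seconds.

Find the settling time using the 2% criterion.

For first-order system, 2% settling time ≈ 4τ = 4 × 12.97 = 51.88 s.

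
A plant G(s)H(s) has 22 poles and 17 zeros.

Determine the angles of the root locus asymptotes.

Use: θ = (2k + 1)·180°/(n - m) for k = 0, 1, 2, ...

n - m = 22 - 17 = 5. Angles: θk = (2k + 1)·180°/5 = 36°, 108°, 180°, 252°, 324°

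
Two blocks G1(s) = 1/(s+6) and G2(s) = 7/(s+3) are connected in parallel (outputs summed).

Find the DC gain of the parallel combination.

Parallel: G_eq = G1 + G2. DC gain = G1(0) + G2(0) = 1/6 + 7/3 = 0.1667 + 2.3333 = 2.5.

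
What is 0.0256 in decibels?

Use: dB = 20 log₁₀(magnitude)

dB = 20 log₁₀(0.0256) = -31.8 dB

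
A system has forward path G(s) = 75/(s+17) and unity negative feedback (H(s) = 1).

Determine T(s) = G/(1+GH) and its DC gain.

T(s) = G/(1+GH) = [75/(s+17)] / [1 + 75/(s+17)] = 75/(s+17+75) = 75/(s+92). DC gain = 75/92 = 0.8152.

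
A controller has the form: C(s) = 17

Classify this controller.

This is a Proportional (P) controller.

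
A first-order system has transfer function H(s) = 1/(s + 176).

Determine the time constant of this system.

For H(s) = 1/(s + 1/τ), the pole is at -1/τ = -176, so τ = 1/176 = 0.0057 s.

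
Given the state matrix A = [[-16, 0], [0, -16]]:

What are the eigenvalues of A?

For diagonal matrix, eigenvalues are diagonal entries: λ₁ = -16, λ₂ = -16.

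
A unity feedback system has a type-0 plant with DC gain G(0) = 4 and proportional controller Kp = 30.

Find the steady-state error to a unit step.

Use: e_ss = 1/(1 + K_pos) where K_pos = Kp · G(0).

K_pos = Kp · G(0) = 30 × 4 = 120. e_ss = 1/(1 + 120) = 0.0083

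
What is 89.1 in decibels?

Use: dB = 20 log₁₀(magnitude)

dB = 20 log₁₀(89.1) = 39.0 dB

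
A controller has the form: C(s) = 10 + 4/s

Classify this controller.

This is a Proportional-Integral (PI) controller.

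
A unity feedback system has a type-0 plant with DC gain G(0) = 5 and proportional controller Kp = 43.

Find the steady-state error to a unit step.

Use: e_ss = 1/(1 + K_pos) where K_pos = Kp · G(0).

K_pos = Kp · G(0) = 43 × 5 = 215. e_ss = 1/(1 + 215) = 0.0046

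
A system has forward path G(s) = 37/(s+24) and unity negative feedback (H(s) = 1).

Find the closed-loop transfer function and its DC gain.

T(s) = G/(1+GH) = [37/(s+24)] / [1 + 37/(s+24)] = 37/(s+24+37) = 37/(s+61). DC gain = 37/61 = 0.6066.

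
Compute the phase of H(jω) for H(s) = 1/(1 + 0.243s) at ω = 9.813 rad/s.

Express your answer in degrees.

Phase = -arctan(ωτ) = -arctan(9.813 × 0.243) = -67.2°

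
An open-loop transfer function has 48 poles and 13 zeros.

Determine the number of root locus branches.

Root locus has n branches where n = number of poles = 48.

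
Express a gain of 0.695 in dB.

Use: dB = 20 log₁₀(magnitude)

dB = 20 log₁₀(0.695) = -3.2 dB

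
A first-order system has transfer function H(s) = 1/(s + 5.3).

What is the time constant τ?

For H(s) = 1/(s + 1/τ), the pole is at -1/τ = -5.3, so τ = 1/5.3 = 0.1887 s.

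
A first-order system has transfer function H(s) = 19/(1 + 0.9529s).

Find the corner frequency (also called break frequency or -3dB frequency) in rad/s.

Corner frequency = 1/τ = 1/0.9529 = 1.049 rad/s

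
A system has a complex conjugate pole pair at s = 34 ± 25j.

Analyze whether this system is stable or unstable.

Real part of poles is 34 (> 0, right half-plane). Unstable.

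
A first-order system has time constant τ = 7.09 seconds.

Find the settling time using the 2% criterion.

For first-order system, 2% settling time ≈ 4τ = 4 × 7.09 = 28.36 s.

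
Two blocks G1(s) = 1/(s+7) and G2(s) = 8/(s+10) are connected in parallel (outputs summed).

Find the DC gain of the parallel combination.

Parallel: G_eq = G1 + G2. DC gain = G1(0) + G2(0) = 1/7 + 8/10 = 0.1429 + 0.8 = 0.9429.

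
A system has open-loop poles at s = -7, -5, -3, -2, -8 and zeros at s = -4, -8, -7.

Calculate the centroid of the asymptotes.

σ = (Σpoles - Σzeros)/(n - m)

σ = (Σpoles - Σzeros)/(n - m) = (-25 - (-19))/(5 - 3) = -6/2 = -3.0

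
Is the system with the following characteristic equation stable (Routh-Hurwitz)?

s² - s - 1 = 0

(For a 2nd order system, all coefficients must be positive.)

Coefficients: 1, -1, -1. b=-1, c=-1 not positive, so system is unstable.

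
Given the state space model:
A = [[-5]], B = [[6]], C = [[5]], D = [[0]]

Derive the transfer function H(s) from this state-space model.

(sI - A)⁻¹ = 1/(s + 5). H(s) = 5 × 6/(s + 5) + 0 = 30/(s + 5).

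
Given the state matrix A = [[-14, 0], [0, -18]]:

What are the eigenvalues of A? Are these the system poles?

For diagonal matrix, eigenvalues are diagonal entries: λ₁ = -14, λ₂ = -18. Eigenvalues of A = system poles.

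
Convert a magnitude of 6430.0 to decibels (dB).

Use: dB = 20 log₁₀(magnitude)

dB = 20 log₁₀(6430.0) = 76.2 dB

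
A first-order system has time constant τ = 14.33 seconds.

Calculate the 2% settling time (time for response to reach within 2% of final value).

For first-order system, 2% settling time ≈ 4τ = 4 × 14.33 = 57.32 s.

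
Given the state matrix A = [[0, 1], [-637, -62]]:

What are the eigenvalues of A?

det(A - λI) = λ² - (-62)λ + 637 = (λ - (-49))(λ - (-13)). Eigenvalues: -49, -13.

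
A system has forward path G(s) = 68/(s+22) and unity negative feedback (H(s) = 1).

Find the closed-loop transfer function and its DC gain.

T(s) = G/(1+GH) = [68/(s+22)] / [1 + 68/(s+22)] = 68/(s+22+68) = 68/(s+90). DC gain = 68/90 = 0.7556.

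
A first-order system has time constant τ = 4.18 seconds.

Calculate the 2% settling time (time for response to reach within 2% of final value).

For first-order system, 2% settling time ≈ 4τ = 4 × 4.18 = 16.72 s.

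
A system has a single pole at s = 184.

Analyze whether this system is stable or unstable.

Pole at s = 184 is in the right half-plane. Unstable.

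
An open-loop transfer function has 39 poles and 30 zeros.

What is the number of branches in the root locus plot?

Root locus has n branches where n = number of poles = 39.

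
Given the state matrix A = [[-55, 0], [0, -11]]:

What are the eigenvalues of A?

For diagonal matrix, eigenvalues are diagonal entries: λ₁ = -55, λ₂ = -11.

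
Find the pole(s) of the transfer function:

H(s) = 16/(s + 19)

Pole is where denominator = 0: s + 19 = 0, so s = -19.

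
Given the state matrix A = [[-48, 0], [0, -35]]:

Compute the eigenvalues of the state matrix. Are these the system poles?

For diagonal matrix, eigenvalues are diagonal entries: λ₁ = -48, λ₂ = -35. Eigenvalues of A = system poles.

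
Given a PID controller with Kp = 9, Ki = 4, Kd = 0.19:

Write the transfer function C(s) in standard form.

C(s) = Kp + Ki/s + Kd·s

Substituting values: C(s) = 9 + 4/s + 0.19s = (0.19s² + 9s + 4)/s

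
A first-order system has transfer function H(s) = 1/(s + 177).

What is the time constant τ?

For H(s) = 1/(s + 1/τ), the pole is at -1/τ = -177, so τ = 1/177 = 0.0056 s.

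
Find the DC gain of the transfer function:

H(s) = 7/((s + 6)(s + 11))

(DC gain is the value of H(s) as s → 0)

DC gain = H(0) = 7/(6 × 11) = 7/66 = 0.1061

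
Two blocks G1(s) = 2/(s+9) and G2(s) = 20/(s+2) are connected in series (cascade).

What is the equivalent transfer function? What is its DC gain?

Series: multiply transfer functions. G_eq = 2/(s+9) × 20/(s+2) = 40/((s+9)(s+2)). DC gain = 40/(9×2) = 2.2222.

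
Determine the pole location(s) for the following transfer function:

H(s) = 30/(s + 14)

Pole is where denominator = 0: s + 14 = 0, so s = -14.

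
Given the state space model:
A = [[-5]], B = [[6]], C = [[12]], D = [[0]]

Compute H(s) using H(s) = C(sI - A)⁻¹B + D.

(sI - A)⁻¹ = 1/(s + 5). H(s) = 12 × 6/(s + 5) + 0 = 72/(s + 5).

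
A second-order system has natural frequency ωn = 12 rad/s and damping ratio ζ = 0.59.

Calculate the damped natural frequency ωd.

ωd = ωn√(1 - ζ²) = 12√(1 - 0.59²) = 9.69 rad/s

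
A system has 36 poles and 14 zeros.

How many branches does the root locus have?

Root locus has n branches where n = number of poles = 36.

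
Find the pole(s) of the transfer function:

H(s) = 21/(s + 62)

Pole is where denominator = 0: s + 62 = 0, so s = -62.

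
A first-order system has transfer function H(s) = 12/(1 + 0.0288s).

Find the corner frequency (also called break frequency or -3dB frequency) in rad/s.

Corner frequency = 1/τ = 1/0.0288 = 34.722 rad/s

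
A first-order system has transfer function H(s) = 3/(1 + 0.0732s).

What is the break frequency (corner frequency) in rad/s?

Corner frequency = 1/τ = 1/0.0732 = 13.661 rad/s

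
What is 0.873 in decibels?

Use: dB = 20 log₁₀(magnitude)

dB = 20 log₁₀(0.873) = -1.2 dB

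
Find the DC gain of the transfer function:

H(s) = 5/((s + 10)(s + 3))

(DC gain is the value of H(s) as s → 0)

DC gain = H(0) = 5/(10 × 3) = 5/30 = 0.1667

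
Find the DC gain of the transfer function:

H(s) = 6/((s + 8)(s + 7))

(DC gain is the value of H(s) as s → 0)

DC gain = H(0) = 6/(8 × 7) = 6/56 = 0.1071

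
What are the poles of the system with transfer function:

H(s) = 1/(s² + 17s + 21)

Discriminant = 17² - 4×1×21 = 289 - 84 = 205 > 0, so two distinct real poles. Using quadratic formula: s = (-17 ± √205)/(2×1) = (-17 ± √205)/2, with √205 ≈ 14.3178. s₁ ≈ -1.3411, s₂ ≈ -15.6589. Poles: s₁ = -1.3411, s₂ = -15.6589.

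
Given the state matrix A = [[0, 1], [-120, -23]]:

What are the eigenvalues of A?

det(A - λI) = λ² - (-23)λ + 120 = (λ - (-8))(λ - (-15)). Eigenvalues: -8, -15.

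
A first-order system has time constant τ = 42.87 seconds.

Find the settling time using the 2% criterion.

For first-order system, 2% settling time ≈ 4τ = 4 × 42.87 = 171.48 s.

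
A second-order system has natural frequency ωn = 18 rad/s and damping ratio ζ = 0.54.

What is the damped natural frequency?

ωd = ωn√(1 - ζ²) = 18√(1 - 0.54²) = 15.15 rad/s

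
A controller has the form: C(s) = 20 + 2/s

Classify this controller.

This is a Proportional-Integral (PI) controller.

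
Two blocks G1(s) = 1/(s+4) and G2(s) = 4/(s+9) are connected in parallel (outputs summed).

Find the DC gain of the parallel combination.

Parallel: G_eq = G1 + G2. DC gain = G1(0) + G2(0) = 1/4 + 4/9 = 0.25 + 0.4444 = 0.6944.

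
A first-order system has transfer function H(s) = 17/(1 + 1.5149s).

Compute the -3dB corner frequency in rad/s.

Corner frequency = 1/τ = 1/1.5149 = 0.66 rad/s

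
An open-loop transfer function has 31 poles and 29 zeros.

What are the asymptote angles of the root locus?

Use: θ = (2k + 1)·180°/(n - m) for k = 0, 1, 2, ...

n - m = 31 - 29 = 2. Angles: θk = (2k + 1)·180°/2 = 90°, 270°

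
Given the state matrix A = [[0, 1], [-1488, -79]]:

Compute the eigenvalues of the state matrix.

det(A - λI) = λ² - (-79)λ + 1488 = (λ - (-48))(λ - (-31)). Eigenvalues: -48, -31.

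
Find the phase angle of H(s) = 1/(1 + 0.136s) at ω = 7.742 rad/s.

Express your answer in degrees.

Phase = -arctan(ωτ) = -arctan(7.742 × 0.136) = -46.5°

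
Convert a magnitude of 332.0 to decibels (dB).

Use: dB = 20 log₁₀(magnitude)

dB = 20 log₁₀(332.0) = 50.4 dB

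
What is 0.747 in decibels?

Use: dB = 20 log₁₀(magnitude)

dB = 20 log₁₀(0.747) = -2.5 dB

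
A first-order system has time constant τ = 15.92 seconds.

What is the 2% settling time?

For first-order system, 2% settling time ≈ 4τ = 4 × 15.92 = 63.68 s.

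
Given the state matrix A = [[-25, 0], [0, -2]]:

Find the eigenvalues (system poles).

For diagonal matrix, eigenvalues are diagonal entries: λ₁ = -25, λ₂ = -2.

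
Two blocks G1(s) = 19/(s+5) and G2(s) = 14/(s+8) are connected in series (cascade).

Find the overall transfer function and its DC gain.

Series: multiply transfer functions. G_eq = 19/(s+5) × 14/(s+8) = 266/((s+5)(s+8)). DC gain = 266/(5×8) = 6.65.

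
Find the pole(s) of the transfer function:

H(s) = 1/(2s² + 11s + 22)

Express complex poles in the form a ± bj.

Discriminant = 11² - 4×2×22 = 121 - 176 = -55 < 0, so the poles are a complex conjugate pair s = (-11 ± j√55)/(2×2). Real part = -11/(2×2) = -11/4 = -2.75; imaginary part = ±√55/(2×2) ≈ 1.8540. Poles: s = -2.75 ± 1.8540j.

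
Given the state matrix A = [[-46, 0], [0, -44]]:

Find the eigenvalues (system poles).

For diagonal matrix, eigenvalues are diagonal entries: λ₁ = -46, λ₂ = -44.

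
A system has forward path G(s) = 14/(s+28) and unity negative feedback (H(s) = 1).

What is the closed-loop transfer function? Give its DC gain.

T(s) = G/(1+GH) = [14/(s+28)] / [1 + 14/(s+28)] = 14/(s+28+14) = 14/(s+42). DC gain = 14/42 = 0.3333.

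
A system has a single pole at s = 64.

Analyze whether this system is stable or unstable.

Pole at s = 64 is in the right half-plane. Unstable.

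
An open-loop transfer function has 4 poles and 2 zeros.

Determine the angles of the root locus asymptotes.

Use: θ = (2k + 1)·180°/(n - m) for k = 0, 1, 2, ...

n - m = 4 - 2 = 2. Angles: θk = (2k + 1)·180°/2 = 90°, 270°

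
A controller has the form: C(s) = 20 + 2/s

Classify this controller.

This is a Proportional-Integral (PI) controller.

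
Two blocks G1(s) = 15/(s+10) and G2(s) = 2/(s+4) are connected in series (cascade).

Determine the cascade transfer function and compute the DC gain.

Series: multiply transfer functions. G_eq = 15/(s+10) × 2/(s+4) = 30/((s+10)(s+4)). DC gain = 30/(10×4) = 0.75.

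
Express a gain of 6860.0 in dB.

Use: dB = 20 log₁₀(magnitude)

dB = 20 log₁₀(6860.0) = 76.7 dB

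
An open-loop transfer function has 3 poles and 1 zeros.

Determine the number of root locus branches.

Root locus has n branches where n = number of poles = 3.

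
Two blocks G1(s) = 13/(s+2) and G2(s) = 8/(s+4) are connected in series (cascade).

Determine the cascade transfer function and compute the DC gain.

Series: multiply transfer functions. G_eq = 13/(s+2) × 8/(s+4) = 104/((s+2)(s+4)). DC gain = 104/(2×4) = 13.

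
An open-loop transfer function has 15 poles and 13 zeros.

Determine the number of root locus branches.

Root locus has n branches where n = number of poles = 15.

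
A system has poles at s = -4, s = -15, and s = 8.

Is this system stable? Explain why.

Pole(s) at s = 8 are not in the left half-plane. System is unstable.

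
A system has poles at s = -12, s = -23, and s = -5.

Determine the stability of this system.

All poles are in the left half-plane. System is stable.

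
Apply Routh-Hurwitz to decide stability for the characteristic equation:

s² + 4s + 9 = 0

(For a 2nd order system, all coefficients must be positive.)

Coefficients: 1, 4, 9. All positive, so system is stable.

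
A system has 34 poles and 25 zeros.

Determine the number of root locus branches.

Root locus has n branches where n = number of poles = 34.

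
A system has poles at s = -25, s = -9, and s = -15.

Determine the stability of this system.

All poles are in the left half-plane. System is stable.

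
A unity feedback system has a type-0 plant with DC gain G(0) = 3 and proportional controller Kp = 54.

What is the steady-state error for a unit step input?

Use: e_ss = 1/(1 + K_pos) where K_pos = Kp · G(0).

K_pos = Kp · G(0) = 54 × 3 = 162. e_ss = 1/(1 + 162) = 0.0061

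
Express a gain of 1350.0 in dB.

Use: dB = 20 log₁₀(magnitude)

dB = 20 log₁₀(1350.0) = 62.6 dB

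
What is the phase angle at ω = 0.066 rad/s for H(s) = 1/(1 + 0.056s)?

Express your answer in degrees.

Phase = -arctan(ωτ) = -arctan(0.066 × 0.056) = -0.2°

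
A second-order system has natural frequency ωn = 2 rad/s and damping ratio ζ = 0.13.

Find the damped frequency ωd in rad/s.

ωd = ωn√(1 - ζ²) = 2√(1 - 0.13²) = 1.98 rad/s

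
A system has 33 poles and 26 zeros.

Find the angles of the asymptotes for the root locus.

n - m = 33 - 26 = 7. Angles: θk = (2k + 1)·180°/7 = 25.71°, 77.14°, 128.57°, 180°, 231.43°, 282.86°, 334.29°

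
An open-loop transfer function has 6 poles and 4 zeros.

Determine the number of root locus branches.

Root locus has n branches where n = number of poles = 6.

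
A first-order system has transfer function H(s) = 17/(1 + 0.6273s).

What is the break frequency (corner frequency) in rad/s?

Corner frequency = 1/τ = 1/0.6273 = 1.594 rad/s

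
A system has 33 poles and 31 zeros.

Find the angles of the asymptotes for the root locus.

n - m = 33 - 31 = 2. Angles: θk = (2k + 1)·180°/2 = 90°, 270°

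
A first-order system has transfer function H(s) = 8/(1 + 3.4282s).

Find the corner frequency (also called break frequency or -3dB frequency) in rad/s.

Corner frequency = 1/τ = 1/3.4282 = 0.292 rad/s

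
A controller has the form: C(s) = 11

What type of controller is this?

This is a Proportional (P) controller.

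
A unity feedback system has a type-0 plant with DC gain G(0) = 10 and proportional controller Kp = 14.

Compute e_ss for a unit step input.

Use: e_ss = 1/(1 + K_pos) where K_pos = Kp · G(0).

K_pos = Kp · G(0) = 14 × 10 = 140. e_ss = 1/(1 + 140) = 0.0071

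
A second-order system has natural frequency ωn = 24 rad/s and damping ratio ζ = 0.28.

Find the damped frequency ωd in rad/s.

ωd = ωn√(1 - ζ²) = 24√(1 - 0.28²) = 23.04 rad/s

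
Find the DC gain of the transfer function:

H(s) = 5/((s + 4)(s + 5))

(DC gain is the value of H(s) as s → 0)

DC gain = H(0) = 5/(4 × 5) = 5/20 = 0.25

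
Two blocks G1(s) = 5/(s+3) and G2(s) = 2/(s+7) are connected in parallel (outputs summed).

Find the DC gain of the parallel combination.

Parallel: G_eq = G1 + G2. DC gain = G1(0) + G2(0) = 5/3 + 2/7 = 1.6667 + 0.2857 = 1.9524.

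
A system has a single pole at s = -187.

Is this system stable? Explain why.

Pole at s = -187 is in the left half-plane. Stable.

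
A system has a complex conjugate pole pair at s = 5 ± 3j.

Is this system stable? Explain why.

Real part of poles is 5 (> 0, right half-plane). Unstable.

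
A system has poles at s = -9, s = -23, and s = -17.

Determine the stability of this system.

All poles are in the left half-plane. System is stable.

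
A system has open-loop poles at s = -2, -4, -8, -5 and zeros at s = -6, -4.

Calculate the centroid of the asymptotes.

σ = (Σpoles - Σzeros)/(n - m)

σ = (Σpoles - Σzeros)/(n - m) = (-19 - (-10))/(4 - 2) = -9/2 = -4.5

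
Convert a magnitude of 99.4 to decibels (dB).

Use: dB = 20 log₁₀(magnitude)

dB = 20 log₁₀(99.4) = 39.9 dB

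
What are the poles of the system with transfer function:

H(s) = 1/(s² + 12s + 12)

Discriminant = 12² - 4×1×12 = 144 - 48 = 96 > 0, so two distinct real poles. Using quadratic formula: s = (-12 ± √96)/(2×1) = (-12 ± √96)/2, with √96 ≈ 9.7980. s₁ ≈ -1.1010, s₂ ≈ -10.8990. Poles: s₁ = -1.1010, s₂ = -10.8990.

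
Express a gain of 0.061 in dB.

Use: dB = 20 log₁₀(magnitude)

dB = 20 log₁₀(0.061) = -24.3 dB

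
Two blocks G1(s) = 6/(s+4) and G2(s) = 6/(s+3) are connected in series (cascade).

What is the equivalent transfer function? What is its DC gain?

Series: multiply transfer functions. G_eq = 6/(s+4) × 6/(s+3) = 36/((s+4)(s+3)). DC gain = 36/(4×3) = 3.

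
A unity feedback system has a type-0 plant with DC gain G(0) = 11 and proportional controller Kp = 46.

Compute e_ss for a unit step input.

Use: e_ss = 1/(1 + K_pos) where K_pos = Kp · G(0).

K_pos = Kp · G(0) = 46 × 11 = 506. e_ss = 1/(1 + 506) = 0.0020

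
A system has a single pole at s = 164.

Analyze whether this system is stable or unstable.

Pole at s = 164 is in the right half-plane. Unstable.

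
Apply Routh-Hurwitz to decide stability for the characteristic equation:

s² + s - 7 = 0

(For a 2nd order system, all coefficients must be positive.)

Coefficients: 1, 1, -7. c=-7 not positive, so system is unstable.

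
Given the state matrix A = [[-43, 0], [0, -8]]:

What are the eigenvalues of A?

For diagonal matrix, eigenvalues are diagonal entries: λ₁ = -43, λ₂ = -8.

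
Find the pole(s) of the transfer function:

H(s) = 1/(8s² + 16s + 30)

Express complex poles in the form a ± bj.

Discriminant = 16² - 4×8×30 = 256 - 960 = -704 < 0, so the poles are a complex conjugate pair s = (-16 ± j√704)/(2×8). Real part = -16/(2×8) = -16/16 = -1; imaginary part = ±√704/(2×8) ≈ 1.6583. Poles: s = -1 ± 1.6583j.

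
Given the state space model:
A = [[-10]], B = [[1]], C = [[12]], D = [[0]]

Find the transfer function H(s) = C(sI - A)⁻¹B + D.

(sI - A)⁻¹ = 1/(s + 10). H(s) = 12 × 1/(s + 10) + 0 = 12/(s + 10).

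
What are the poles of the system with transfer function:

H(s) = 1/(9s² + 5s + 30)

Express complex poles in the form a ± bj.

Discriminant = 5² - 4×9×30 = 25 - 1080 = -1055 < 0, so the poles are a complex conjugate pair s = (-5 ± j√1055)/(2×9). Real part = -5/(2×9) = -5/18 ≈ -0.2778; imaginary part = ±√1055/(2×9) ≈ 1.8045. Poles: s = -0.2778 ± 1.8045j.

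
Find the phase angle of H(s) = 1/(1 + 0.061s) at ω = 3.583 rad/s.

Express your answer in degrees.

Phase = -arctan(ωτ) = -arctan(3.583 × 0.061) = -12.3°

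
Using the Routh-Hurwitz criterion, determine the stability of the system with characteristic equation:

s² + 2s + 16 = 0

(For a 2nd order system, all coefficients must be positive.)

Coefficients: 1, 2, 16. All positive, so system is stable.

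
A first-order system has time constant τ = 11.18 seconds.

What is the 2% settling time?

For first-order system, 2% settling time ≈ 4τ = 4 × 11.18 = 44.72 s.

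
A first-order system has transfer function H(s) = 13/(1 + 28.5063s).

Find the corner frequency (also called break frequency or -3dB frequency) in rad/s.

Corner frequency = 1/τ = 1/28.5063 = 0.035 rad/s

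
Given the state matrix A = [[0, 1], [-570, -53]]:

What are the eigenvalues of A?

det(A - λI) = λ² - (-53)λ + 570 = (λ - (-38))(λ - (-15)). Eigenvalues: -38, -15.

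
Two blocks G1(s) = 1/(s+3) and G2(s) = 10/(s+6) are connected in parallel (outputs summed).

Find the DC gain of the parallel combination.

Parallel: G_eq = G1 + G2. DC gain = G1(0) + G2(0) = 1/3 + 10/6 = 0.3333 + 1.6667 = 2.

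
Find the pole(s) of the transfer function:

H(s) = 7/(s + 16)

Pole is where denominator = 0: s + 16 = 0, so s = -16.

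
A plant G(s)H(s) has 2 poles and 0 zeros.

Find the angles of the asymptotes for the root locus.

n - m = 2 - 0 = 2. Angles: θk = (2k + 1)·180°/2 = 90°, 270°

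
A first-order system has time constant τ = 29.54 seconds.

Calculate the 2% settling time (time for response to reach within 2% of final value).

For first-order system, 2% settling time ≈ 4τ = 4 × 29.54 = 118.16 s.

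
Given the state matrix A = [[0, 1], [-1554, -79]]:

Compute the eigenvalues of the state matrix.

det(A - λI) = λ² - (-79)λ + 1554 = (λ - (-42))(λ - (-37)). Eigenvalues: -42, -37.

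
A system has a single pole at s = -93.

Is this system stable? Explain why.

Pole at s = -93 is in the left half-plane. Stable.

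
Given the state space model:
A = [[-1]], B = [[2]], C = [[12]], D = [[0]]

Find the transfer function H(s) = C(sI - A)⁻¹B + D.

(sI - A)⁻¹ = 1/(s + 1). H(s) = 12 × 2/(s + 1) + 0 = 24/(s + 1).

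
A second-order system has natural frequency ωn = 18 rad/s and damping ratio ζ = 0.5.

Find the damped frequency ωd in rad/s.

ωd = ωn√(1 - ζ²) = 18√(1 - 0.5²) = 15.59 rad/s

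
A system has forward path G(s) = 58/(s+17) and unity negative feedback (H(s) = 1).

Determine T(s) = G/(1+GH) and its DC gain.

T(s) = G/(1+GH) = [58/(s+17)] / [1 + 58/(s+17)] = 58/(s+17+58) = 58/(s+75). DC gain = 58/75 = 0.7733.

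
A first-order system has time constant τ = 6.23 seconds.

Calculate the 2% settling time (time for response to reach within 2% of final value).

For first-order system, 2% settling time ≈ 4τ = 4 × 6.23 = 24.92 s.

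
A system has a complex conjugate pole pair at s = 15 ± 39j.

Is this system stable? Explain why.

Real part of poles is 15 (> 0, right half-plane). Unstable.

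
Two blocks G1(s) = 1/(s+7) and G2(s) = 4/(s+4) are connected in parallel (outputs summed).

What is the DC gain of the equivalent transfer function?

Parallel: G_eq = G1 + G2. DC gain = G1(0) + G2(0) = 1/7 + 4/4 = 0.1429 + 1 = 1.1429.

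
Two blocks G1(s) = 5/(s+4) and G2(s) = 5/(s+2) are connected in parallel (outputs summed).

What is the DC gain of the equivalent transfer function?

Parallel: G_eq = G1 + G2. DC gain = G1(0) + G2(0) = 5/4 + 5/2 = 1.25 + 2.5 = 3.75.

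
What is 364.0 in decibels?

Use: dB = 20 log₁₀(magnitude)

dB = 20 log₁₀(364.0) = 51.2 dB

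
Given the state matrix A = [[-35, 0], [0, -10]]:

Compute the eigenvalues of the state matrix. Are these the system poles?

For diagonal matrix, eigenvalues are diagonal entries: λ₁ = -35, λ₂ = -10. Eigenvalues of A = system poles.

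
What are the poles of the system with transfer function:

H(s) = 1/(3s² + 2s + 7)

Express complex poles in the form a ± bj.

Discriminant = 2² - 4×3×7 = 4 - 84 = -80 < 0, so the poles are a complex conjugate pair s = (-2 ± j√80)/(2×3). Real part = -2/(2×3) = -2/6 ≈ -0.3333; imaginary part = ±√80/(2×3) ≈ 1.4907. Poles: s = -0.3333 ± 1.4907j.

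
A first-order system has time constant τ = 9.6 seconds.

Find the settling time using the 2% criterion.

For first-order system, 2% settling time ≈ 4τ = 4 × 9.6 = 38.4 s.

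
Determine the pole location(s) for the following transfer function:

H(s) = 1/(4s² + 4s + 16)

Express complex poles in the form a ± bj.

Discriminant = 4² - 4×4×16 = 16 - 256 = -240 < 0, so the poles are a complex conjugate pair s = (-4 ± j√240)/(2×4). Real part = -4/(2×4) = -4/8 = -0.5; imaginary part = ±√240/(2×4) ≈ 1.9365. Poles: s = -0.5 ± 1.9365j.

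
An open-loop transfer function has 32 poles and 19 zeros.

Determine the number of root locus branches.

Root locus has n branches where n = number of poles = 32.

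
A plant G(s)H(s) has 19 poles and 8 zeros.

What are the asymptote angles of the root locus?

n - m = 19 - 8 = 11. Angles: θk = (2k + 1)·180°/11 = 16.36°, 49.09°, 81.82°, 114.55°, 147.27°, 180°, 212.73°, 245.45°, 278.18°, 310.91°, 343.64°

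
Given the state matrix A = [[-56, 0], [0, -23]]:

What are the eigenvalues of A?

For diagonal matrix, eigenvalues are diagonal entries: λ₁ = -56, λ₂ = -23.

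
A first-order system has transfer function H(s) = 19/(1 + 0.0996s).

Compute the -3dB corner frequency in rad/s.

Corner frequency = 1/τ = 1/0.0996 = 10.04 rad/s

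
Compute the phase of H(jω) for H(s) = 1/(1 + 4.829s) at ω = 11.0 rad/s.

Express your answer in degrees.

Phase = -arctan(ωτ) = -arctan(11.0 × 4.829) = -88.9°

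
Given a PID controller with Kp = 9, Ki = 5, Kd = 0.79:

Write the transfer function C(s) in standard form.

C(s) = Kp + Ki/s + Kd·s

Substituting values: C(s) = 9 + 5/s + 0.79s = (0.79s² + 9s + 5)/s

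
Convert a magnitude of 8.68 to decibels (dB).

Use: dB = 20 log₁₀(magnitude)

dB = 20 log₁₀(8.68) = 18.8 dB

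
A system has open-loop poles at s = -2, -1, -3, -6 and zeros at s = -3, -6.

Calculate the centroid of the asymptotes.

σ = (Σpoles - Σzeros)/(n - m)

σ = (Σpoles - Σzeros)/(n - m) = (-12 - (-9))/(4 - 2) = -3/2 = -1.5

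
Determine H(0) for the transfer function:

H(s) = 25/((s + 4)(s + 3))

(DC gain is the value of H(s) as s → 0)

DC gain = H(0) = 25/(4 × 3) = 25/12 = 2.0833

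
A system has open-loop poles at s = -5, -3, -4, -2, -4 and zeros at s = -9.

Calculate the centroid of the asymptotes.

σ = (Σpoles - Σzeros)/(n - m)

σ = (Σpoles - Σzeros)/(n - m) = (-18 - (-9))/(5 - 1) = -9/4 = -2.25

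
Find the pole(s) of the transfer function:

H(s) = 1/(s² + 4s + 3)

Discriminant = 4² - 4×1×3 = 16 - 12 = 4 > 0, so two distinct real poles. Using quadratic formula: s = (-4 ± √4)/(2×1) = (-4 ± √4)/2, with √4 = 2. s₁ = -2/2 = -1, s₂ = -6/2 = -3. Poles: s₁ = -1, s₂ = -3.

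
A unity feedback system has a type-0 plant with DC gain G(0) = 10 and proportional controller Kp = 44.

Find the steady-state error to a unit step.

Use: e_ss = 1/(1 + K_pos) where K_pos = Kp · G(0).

K_pos = Kp · G(0) = 44 × 10 = 440. e_ss = 1/(1 + 440) = 0.0023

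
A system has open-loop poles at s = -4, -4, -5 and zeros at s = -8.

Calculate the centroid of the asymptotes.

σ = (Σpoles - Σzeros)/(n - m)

σ = (Σpoles - Σzeros)/(n - m) = (-13 - (-8))/(3 - 1) = -5/2 = -2.5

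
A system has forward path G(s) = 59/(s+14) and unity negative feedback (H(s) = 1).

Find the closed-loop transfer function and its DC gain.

T(s) = G/(1+GH) = [59/(s+14)] / [1 + 59/(s+14)] = 59/(s+14+59) = 59/(s+73). DC gain = 59/73 = 0.8082.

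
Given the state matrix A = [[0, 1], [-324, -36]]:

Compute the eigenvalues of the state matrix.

det(A - λI) = λ² - (-36)λ + 324 = (λ - (-18))(λ - (-18)). Eigenvalues: -18, -18.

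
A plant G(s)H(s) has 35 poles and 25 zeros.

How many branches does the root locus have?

Root locus has n branches where n = number of poles = 35.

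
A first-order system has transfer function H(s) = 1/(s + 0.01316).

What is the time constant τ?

For H(s) = 1/(s + 1/τ), the pole is at -1/τ = -0.01316, so τ = 1/0.01316 = 75.99 s.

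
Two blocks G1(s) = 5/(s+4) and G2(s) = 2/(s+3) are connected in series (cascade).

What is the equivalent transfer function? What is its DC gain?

Series: multiply transfer functions. G_eq = 5/(s+4) × 2/(s+3) = 10/((s+4)(s+3)). DC gain = 10/(4×3) = 0.8333.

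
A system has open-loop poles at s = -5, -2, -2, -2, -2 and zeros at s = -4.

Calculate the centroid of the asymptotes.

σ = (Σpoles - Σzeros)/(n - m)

σ = (Σpoles - Σzeros)/(n - m) = (-13 - (-4))/(5 - 1) = -9/4 = -2.25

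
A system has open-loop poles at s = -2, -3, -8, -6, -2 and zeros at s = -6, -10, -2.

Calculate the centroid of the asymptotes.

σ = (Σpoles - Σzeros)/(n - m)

σ = (Σpoles - Σzeros)/(n - m) = (-21 - (-18))/(5 - 3) = -3/2 = -1.5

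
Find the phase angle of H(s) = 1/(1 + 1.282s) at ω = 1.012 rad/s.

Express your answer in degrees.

Phase = -arctan(ωτ) = -arctan(1.012 × 1.282) = -52.4°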